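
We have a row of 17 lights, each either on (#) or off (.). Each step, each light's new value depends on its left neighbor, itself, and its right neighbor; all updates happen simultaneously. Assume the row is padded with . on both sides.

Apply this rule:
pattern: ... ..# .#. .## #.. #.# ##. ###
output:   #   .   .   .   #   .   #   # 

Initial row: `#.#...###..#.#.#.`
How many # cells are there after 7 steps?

9

...##..###......#
##..##..#######..
.##..##..########
..##..##..#######
#..##..##..######
.#..##..##..#####
..#..##..##..####
count of #: 9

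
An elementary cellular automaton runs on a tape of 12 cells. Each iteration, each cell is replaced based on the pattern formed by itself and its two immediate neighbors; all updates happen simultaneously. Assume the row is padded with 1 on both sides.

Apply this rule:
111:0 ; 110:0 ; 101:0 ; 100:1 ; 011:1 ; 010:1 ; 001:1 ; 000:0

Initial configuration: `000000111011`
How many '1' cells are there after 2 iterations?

100001100010
010011010110
count of 1: 6

6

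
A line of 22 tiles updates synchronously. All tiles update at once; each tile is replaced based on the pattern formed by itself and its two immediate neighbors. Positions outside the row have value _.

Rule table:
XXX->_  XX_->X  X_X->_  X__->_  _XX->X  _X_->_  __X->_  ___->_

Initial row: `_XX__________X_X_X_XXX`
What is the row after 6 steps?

_XX________________X_X
_XX___________________
_XX___________________  (fixed point — unchanged through step 6)

_XX___________________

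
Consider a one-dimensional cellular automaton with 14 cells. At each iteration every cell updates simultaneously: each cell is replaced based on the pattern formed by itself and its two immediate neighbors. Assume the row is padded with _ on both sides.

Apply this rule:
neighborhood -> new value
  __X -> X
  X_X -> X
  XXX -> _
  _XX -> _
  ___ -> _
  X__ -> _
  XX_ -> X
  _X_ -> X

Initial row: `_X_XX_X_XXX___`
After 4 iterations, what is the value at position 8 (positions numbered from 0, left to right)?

XXX_XXXX__X___
__XX___X_XX___
_X_X__XXX_X___
XXXX_X__XXX___
position 8 holds X

X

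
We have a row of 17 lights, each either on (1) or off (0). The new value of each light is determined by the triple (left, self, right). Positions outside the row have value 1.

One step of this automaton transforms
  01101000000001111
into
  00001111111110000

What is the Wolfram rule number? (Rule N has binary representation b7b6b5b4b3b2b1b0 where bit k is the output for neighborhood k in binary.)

position 14: 111 → 0  (bit 7 = 0)
position 2: 110 → 0  (bit 6 = 0)
position 0: 101 → 0  (bit 5 = 0)
position 5: 100 → 1  (bit 4 = 1)
position 1: 011 → 0  (bit 3 = 0)
position 4: 010 → 1  (bit 2 = 1)
position 12: 001 → 1  (bit 1 = 1)
position 6: 000 → 1  (bit 0 = 1)
bits b7..b0 = 00010111 = 23

23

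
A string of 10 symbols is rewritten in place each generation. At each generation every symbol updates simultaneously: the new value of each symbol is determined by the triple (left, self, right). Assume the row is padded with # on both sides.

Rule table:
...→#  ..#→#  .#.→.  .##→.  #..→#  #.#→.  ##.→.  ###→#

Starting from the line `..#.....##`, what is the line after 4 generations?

##.#####.#
#...###...
.###.#.###
..#.....##

..#.....##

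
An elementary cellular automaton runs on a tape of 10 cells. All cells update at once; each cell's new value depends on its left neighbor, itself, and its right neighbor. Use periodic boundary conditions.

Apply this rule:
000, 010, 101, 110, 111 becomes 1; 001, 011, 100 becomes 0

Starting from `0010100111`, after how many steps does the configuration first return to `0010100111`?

30

0011100011
0001101001
0100111001
1100011001
1101001000
0111001010
0011001110
1001000110
1001010011
1001110001
1000110100
1010011100
1110001100
0110100100
0011100101
0001100111
0100100011
1100101001
1100111000
0100011010
0101001110
0111000110
0011010010
1001110010
1000110011
1010010001
1110010100
0110011100
0010001101
0010100111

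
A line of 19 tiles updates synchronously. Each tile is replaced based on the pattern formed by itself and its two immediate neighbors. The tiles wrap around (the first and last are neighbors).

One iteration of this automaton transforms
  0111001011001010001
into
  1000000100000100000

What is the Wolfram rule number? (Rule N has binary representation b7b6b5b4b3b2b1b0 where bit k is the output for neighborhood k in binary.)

position 2: 111 → 0  (bit 7 = 0)
position 3: 110 → 0  (bit 6 = 0)
position 0: 101 → 1  (bit 5 = 1)
position 4: 100 → 0  (bit 4 = 0)
position 1: 011 → 0  (bit 3 = 0)
position 6: 010 → 0  (bit 2 = 0)
position 5: 001 → 0  (bit 1 = 0)
position 16: 000 → 0  (bit 0 = 0)
bits b7..b0 = 00100000 = 32

32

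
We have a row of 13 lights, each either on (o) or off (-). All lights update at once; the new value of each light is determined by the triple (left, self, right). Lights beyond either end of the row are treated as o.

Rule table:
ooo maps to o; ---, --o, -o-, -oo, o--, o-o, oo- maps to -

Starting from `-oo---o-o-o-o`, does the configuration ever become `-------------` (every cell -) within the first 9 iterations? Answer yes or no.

yes

-------------
all cells are - at iteration 1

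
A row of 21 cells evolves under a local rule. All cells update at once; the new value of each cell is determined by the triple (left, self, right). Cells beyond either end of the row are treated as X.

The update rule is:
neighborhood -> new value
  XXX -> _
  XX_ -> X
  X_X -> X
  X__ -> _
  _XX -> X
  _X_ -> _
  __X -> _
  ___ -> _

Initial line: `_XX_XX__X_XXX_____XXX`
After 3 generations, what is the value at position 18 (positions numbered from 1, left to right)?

_

XXXXXX___XX_X_____X__
_____X___XXX_________
_________X_X_________
position 18 holds _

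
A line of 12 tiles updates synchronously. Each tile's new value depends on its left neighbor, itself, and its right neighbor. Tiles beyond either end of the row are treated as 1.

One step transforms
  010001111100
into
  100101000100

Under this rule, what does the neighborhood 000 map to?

At position 3 the neighborhood is 000; the next row has 1 there.

1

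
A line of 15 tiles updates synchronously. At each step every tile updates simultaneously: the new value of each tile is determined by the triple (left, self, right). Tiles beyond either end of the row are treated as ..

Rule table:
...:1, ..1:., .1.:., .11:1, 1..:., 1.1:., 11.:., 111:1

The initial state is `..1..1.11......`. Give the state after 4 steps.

..11...1..11..1

1......1..11111
..1111....1111.
1.111..11.111..
..11...1..11..1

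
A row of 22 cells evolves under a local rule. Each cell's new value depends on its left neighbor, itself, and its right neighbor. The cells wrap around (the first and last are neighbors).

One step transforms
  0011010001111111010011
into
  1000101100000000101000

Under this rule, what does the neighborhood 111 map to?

0

At position 10 the neighborhood is 111; the next row has 0 there.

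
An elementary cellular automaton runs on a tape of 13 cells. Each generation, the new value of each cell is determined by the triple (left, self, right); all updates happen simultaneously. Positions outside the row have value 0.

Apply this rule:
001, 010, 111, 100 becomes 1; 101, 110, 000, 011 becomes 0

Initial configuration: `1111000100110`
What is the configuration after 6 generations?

0110101111001
1000100110111
1101111000010
0000110100111
0001000111010
0011101010011

0011101010011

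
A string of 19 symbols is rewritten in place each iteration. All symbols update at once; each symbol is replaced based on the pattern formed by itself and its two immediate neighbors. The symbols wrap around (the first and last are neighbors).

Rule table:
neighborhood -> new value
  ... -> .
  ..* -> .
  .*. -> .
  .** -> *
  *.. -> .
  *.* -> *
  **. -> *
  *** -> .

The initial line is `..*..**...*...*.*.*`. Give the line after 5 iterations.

.....**........*.*.
.....**.........*..
.....**............
.....**............  (fixed point — unchanged through iteration 5)

.....**............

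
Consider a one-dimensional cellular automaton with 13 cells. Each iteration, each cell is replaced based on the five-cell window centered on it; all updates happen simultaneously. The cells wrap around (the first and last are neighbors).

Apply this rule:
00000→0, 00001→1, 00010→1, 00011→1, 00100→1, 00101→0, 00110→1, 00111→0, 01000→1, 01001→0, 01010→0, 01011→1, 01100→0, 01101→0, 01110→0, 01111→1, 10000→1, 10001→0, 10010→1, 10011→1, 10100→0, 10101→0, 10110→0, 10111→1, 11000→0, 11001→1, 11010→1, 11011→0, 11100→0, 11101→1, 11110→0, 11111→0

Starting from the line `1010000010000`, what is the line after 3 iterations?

iteration 1: 0001101111111
iteration 2: 0011001100000
iteration 3: 1110111001000

1110111001000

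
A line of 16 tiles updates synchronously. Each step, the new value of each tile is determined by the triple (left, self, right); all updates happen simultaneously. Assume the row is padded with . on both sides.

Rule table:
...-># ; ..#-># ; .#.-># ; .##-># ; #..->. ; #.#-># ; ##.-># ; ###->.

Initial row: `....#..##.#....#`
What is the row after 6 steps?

#####.#####.####
#...###...###..#
#.###.#.###.#.##
###.#####.######
#.###...###....#
###.#.###.#.####

###.#.###.#.####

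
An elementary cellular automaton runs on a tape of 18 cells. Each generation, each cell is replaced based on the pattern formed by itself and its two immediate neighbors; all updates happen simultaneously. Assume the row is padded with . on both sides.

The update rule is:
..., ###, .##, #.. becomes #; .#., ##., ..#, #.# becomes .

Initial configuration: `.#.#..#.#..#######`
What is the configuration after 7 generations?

.#...#..##........

generation 1: ....#....#.######.
generation 2: ###..###...#####.#
generation 3: ##.#.##.##.####...
generation 4: #....#..#..###.###
generation 5: .###..#..#.##..##.
generation 6: .##.#..#...#.#.#.#
generation 7: .#...#..##........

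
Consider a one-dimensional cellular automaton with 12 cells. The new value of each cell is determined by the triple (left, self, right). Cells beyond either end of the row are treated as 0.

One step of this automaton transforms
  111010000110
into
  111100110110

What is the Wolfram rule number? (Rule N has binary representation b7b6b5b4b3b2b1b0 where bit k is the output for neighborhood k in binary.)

position 1: 111 → 1  (bit 7 = 1)
position 2: 110 → 1  (bit 6 = 1)
position 3: 101 → 1  (bit 5 = 1)
position 5: 100 → 0  (bit 4 = 0)
position 0: 011 → 1  (bit 3 = 1)
position 4: 010 → 0  (bit 2 = 0)
position 8: 001 → 0  (bit 1 = 0)
position 6: 000 → 1  (bit 0 = 1)
bits b7..b0 = 11101001 = 233

233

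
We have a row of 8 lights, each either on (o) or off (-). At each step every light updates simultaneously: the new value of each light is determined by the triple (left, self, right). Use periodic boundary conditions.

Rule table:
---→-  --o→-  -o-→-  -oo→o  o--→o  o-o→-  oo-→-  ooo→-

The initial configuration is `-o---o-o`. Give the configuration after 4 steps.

-----o--

--o-----
---o----
----o---
-----o--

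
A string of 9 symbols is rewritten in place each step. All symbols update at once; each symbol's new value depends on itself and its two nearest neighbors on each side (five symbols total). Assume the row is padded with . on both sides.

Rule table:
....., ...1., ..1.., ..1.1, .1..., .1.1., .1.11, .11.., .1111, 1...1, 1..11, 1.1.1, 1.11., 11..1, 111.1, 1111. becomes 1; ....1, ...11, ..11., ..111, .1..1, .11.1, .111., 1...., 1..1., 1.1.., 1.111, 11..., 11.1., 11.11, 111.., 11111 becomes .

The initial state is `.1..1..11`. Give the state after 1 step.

11..1.1.1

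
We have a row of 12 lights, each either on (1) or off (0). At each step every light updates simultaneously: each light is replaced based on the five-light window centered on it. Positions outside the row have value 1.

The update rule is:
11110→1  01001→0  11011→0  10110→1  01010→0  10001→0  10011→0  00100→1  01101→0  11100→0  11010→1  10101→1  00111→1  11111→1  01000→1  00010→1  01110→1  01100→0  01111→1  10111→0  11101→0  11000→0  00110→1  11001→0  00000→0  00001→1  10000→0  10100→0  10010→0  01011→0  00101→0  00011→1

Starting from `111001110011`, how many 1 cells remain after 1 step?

6

110001100011
count of 1: 6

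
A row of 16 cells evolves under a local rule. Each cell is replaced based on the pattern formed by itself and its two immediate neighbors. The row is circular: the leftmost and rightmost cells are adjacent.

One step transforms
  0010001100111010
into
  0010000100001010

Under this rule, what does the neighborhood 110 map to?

At position 7 the neighborhood is 110; the next row has 1 there.

1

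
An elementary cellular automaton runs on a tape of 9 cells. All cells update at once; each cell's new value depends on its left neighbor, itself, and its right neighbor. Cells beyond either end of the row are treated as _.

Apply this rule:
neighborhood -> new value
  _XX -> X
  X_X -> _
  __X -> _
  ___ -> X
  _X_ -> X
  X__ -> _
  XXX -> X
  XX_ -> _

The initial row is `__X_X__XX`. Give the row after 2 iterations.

X_X_X__X_
X_X_X__X_

X_X_X__X_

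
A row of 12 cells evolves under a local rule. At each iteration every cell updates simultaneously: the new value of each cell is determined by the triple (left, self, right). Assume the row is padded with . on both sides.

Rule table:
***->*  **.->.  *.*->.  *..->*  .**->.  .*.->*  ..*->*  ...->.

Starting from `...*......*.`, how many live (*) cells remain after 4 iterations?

..***....***
.*.*.*..*.*.
**.*.****.**
...*..**....
count of *: 3

3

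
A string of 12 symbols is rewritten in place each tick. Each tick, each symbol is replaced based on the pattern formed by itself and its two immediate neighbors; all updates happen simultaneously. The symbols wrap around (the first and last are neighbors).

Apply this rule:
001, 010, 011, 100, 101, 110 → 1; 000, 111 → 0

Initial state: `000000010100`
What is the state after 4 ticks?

000000111110
000001100011
100011110111
110110011100

110110011100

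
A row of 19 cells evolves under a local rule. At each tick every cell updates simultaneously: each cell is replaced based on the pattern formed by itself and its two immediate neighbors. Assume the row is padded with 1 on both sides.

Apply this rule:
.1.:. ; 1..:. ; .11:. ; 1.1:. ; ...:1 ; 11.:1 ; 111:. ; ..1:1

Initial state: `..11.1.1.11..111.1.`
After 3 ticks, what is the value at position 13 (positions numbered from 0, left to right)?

1

tick 1: .1.1......1.1..1...
tick 2: .....11111....1..11
tick 3: .1111....1.111..1..
position 13 holds 1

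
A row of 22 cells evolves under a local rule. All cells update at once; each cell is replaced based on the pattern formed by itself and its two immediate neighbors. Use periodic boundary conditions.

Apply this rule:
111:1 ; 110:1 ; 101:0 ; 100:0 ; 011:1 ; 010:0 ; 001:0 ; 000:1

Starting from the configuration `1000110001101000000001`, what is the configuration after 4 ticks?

1000110001101011111101

1010110101100011111101
1000110001101011111101
1010110101100011111101  (repeats tick 1; period 2)
tick 4: 1000110001101011111101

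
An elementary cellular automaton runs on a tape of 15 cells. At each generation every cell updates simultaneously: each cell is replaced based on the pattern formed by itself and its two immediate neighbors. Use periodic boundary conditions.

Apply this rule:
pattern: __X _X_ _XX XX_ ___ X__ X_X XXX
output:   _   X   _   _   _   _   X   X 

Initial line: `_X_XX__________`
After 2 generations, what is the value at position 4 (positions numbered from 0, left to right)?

_

_XX____________
_______________
position 4 holds _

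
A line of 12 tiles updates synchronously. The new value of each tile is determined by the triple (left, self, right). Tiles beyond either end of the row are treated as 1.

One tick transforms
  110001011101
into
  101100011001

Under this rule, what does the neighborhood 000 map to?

1

At position 3 the neighborhood is 000; the next row has 1 there.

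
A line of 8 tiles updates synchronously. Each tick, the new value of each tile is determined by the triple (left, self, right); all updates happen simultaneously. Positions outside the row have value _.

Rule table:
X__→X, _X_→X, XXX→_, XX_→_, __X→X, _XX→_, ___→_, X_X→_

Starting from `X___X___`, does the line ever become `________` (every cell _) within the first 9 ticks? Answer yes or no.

no

XX_XXX__
______X_
_____XXX
____X___
___XXX__
__X___X_
_XXX_XXX
X_______
XX______
tick 9 is XX______, still not uniform _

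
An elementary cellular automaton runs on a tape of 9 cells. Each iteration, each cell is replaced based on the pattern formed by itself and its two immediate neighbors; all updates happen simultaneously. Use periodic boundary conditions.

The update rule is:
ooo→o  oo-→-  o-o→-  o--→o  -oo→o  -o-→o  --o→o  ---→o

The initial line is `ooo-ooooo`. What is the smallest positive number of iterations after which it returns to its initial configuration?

iteration 1: oo--ooooo
iteration 2: o-ooooooo
iteration 3: --ooooooo
iteration 4: oooooooo-
iteration 5: ooooooo--
iteration 6: oooooo-oo
iteration 7: ooooo--oo
iteration 8: oooo-oooo
iteration 9: ooo--oooo
iteration 10: oo-oooooo
iteration 11: o--oooooo
iteration 12: -oooooooo
iteration 13: -ooooooo-
iteration 14: ooooooo-o
iteration 15: oooooo--o
iteration 16: ooooo-ooo
iteration 17: oooo--ooo
iteration 18: ooo-ooooo

18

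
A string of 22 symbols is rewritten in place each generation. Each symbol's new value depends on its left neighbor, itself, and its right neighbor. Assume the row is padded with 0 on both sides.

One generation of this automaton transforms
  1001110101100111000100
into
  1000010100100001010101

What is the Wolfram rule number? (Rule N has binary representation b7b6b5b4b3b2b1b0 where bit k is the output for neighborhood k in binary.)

69

position 4: 111 → 0  (bit 7 = 0)
position 5: 110 → 1  (bit 6 = 1)
position 6: 101 → 0  (bit 5 = 0)
position 1: 100 → 0  (bit 4 = 0)
position 3: 011 → 0  (bit 3 = 0)
position 0: 010 → 1  (bit 2 = 1)
position 2: 001 → 0  (bit 1 = 0)
position 17: 000 → 1  (bit 0 = 1)
bits b7..b0 = 01000101 = 69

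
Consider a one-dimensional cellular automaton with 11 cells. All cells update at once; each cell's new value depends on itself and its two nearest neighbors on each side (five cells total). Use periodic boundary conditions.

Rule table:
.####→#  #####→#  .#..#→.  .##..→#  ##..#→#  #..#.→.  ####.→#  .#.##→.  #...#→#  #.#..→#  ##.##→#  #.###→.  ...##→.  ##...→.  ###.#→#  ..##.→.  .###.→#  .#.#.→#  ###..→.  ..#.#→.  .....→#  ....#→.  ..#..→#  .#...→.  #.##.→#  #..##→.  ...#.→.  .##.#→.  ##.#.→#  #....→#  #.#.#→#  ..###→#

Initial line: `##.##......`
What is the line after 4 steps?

step 1: ..###.###..
step 2: ..####.#..#
step 3: ..######..#
step 4: ..#####.#.#

..#####.#.#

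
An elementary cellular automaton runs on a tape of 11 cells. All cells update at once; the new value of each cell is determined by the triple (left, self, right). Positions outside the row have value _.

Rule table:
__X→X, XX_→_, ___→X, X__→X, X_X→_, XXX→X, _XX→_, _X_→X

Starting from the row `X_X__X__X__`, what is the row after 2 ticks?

X__XXXXXXX_

X_XXXXXXXXX
X__XXXXXXX_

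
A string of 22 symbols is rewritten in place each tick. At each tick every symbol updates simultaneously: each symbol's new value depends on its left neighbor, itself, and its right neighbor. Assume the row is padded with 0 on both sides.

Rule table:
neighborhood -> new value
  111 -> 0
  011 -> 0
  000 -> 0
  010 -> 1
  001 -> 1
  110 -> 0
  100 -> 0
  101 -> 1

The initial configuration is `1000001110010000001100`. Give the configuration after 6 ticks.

0000010000001100000000

1000010000110000010000
1000110001000000110000
1001000011000001000000
1011000100000011000000
1100001100000100000000
0000010000001100000000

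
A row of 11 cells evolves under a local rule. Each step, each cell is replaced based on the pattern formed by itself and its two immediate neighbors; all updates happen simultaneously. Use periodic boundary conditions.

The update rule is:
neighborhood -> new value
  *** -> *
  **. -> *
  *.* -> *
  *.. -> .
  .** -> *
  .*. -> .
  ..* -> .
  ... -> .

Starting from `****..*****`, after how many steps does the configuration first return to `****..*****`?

1

****..*****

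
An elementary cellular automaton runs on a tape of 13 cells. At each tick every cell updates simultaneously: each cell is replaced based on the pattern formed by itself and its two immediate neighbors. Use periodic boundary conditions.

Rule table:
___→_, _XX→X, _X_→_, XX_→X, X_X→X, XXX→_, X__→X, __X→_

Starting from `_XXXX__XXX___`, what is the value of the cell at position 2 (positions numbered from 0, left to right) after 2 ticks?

_X__XX_X_XX__
__X_XXX_XXXX_
position 2 holds X

X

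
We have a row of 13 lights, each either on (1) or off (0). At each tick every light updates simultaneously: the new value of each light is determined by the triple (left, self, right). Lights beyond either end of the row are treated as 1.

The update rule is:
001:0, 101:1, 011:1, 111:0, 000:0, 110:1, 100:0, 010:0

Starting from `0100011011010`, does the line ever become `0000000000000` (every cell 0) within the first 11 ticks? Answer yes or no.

no

1000011111101
1000010000111
1000000000100
1000000000000
1000000000000  (fixed point — unchanged through tick 11)
tick 11 is 1000000000000, still not uniform 0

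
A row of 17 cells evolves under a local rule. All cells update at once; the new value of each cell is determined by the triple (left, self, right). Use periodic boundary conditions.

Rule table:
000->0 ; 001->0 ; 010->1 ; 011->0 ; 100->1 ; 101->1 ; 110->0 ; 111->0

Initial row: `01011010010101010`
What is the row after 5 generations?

generation 1: 01100111011111111
generation 2: 10010000100000000
generation 3: 11011000110000000
generation 4: 00100100001000000
generation 5: 00110110001100000

00110110001100000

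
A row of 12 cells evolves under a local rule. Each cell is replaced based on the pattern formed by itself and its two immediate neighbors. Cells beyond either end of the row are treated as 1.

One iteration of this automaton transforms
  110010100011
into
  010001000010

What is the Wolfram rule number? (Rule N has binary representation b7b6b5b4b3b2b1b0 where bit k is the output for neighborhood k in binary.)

104

position 0: 111 → 0  (bit 7 = 0)
position 1: 110 → 1  (bit 6 = 1)
position 5: 101 → 1  (bit 5 = 1)
position 2: 100 → 0  (bit 4 = 0)
position 10: 011 → 1  (bit 3 = 1)
position 4: 010 → 0  (bit 2 = 0)
position 3: 001 → 0  (bit 1 = 0)
position 8: 000 → 0  (bit 0 = 0)
bits b7..b0 = 01101000 = 104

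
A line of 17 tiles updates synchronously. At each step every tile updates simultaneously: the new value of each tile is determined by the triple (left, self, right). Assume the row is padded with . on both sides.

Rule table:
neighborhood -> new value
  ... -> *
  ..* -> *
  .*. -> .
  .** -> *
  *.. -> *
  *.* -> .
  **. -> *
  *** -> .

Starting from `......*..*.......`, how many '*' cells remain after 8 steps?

12

******.**.*******
*....*.**.*.....*
.****..**..*****.
**..********...**
*****......******
*...********....*
.****......*****.
**..********...**
count of *: 12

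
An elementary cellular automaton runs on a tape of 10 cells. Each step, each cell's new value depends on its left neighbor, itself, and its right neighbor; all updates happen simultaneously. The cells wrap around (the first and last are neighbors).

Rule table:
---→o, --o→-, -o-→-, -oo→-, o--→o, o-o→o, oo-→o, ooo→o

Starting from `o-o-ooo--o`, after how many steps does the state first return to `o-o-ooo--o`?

oo-o-ooo--
-oo-o-ooo-
--oo-o-ooo
o--oo-o-oo
oo--oo-o-o
ooo--oo-o-
-ooo--oo-o
o-ooo--oo-
-o-ooo--oo
o-o-ooo--o

10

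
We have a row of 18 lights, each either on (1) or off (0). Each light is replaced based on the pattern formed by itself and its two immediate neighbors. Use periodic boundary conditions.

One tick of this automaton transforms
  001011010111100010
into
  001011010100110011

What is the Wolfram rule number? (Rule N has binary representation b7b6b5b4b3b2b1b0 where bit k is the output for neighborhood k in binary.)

position 10: 111 → 0  (bit 7 = 0)
position 5: 110 → 1  (bit 6 = 1)
position 3: 101 → 0  (bit 5 = 0)
position 13: 100 → 1  (bit 4 = 1)
position 4: 011 → 1  (bit 3 = 1)
position 2: 010 → 1  (bit 2 = 1)
position 1: 001 → 0  (bit 1 = 0)
position 0: 000 → 0  (bit 0 = 0)
bits b7..b0 = 01011100 = 92

92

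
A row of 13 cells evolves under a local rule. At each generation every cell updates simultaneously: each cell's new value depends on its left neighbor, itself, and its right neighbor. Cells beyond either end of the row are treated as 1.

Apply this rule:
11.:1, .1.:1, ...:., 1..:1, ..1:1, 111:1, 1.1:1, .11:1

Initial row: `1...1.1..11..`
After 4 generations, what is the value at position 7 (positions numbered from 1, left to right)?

11.1111111111
1111111111111
1111111111111  (fixed point — unchanged through generation 4)
position 7 holds 1

1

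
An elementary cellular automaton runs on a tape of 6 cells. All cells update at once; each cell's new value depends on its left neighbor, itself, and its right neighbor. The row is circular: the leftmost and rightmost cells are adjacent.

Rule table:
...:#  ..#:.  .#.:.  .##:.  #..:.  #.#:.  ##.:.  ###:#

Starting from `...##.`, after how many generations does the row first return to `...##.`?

##....
...##.

2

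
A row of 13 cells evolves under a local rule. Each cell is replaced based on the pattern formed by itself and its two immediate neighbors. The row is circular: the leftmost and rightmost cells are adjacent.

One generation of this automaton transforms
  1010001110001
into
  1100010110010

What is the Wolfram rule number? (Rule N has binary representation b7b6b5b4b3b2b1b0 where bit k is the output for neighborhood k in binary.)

position 7: 111 → 1  (bit 7 = 1)
position 0: 110 → 1  (bit 6 = 1)
position 1: 101 → 1  (bit 5 = 1)
position 3: 100 → 0  (bit 4 = 0)
position 6: 011 → 0  (bit 3 = 0)
position 2: 010 → 0  (bit 2 = 0)
position 5: 001 → 1  (bit 1 = 1)
position 4: 000 → 0  (bit 0 = 0)
bits b7..b0 = 11100010 = 226

226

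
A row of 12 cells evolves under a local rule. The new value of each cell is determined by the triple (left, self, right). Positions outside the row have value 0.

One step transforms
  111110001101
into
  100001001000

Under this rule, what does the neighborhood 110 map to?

0

At position 4 the neighborhood is 110; the next row has 0 there.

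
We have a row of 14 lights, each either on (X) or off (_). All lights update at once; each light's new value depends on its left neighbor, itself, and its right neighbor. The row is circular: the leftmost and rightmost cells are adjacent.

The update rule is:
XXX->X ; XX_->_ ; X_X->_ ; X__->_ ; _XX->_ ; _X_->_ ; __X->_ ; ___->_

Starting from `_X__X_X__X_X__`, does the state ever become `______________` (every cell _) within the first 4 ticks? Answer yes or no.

______________
all cells are _ at tick 1

yes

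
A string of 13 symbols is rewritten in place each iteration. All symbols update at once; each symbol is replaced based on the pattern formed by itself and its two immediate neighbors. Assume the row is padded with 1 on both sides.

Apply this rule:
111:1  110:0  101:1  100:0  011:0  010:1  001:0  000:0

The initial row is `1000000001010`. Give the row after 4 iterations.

iteration 1: 0000000001111
iteration 2: 0000000000111
iteration 3: 0000000000011
iteration 4: 0000000000001

0000000000001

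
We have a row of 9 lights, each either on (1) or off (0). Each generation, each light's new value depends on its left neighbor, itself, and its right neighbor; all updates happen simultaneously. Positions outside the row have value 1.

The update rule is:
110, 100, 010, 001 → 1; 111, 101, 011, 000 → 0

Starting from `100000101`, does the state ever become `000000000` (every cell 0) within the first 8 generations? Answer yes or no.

110001100
011010111
001010000
111011001
001001110
111110010
000011110
100100010
generation 8 is 100100010, still not uniform 0

no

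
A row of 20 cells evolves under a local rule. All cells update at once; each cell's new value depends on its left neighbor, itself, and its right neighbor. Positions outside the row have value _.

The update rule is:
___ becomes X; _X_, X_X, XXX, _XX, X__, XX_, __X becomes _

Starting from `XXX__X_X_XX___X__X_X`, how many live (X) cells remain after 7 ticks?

____________X_______
XXXXXXXXXXX___XXXXXX
____________X_______  (repeats tick 1; period 2)
tick 7: ____________X_______
count of X: 1

1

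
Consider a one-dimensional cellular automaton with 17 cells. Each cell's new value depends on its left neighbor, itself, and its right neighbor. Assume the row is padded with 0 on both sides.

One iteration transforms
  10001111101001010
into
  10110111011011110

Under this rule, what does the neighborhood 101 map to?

At position 9 the neighborhood is 101; the next row has 1 there.

1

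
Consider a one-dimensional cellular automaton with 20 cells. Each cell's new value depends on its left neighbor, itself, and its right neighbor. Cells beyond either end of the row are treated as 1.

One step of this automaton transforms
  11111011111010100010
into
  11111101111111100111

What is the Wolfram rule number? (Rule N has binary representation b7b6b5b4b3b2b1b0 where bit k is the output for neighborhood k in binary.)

position 0: 111 → 1  (bit 7 = 1)
position 4: 110 → 1  (bit 6 = 1)
position 5: 101 → 1  (bit 5 = 1)
position 15: 100 → 0  (bit 4 = 0)
position 6: 011 → 0  (bit 3 = 0)
position 12: 010 → 1  (bit 2 = 1)
position 17: 001 → 1  (bit 1 = 1)
position 16: 000 → 0  (bit 0 = 0)
bits b7..b0 = 11100110 = 230

230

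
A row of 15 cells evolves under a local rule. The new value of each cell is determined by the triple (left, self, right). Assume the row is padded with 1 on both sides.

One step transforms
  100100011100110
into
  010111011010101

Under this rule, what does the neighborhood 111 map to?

At position 8 the neighborhood is 111; the next row has 1 there.

1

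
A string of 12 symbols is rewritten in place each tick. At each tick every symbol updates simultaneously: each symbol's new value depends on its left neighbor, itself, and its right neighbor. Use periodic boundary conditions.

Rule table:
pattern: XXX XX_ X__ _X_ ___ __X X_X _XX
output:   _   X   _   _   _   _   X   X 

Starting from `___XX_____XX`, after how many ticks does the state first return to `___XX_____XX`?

1

tick 1: ___XX_____XX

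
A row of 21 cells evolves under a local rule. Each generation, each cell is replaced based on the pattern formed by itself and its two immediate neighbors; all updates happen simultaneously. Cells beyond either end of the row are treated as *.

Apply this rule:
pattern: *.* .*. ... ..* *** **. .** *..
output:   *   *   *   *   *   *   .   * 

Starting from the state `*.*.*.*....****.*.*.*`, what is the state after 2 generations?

************.********

***********.********.
************.********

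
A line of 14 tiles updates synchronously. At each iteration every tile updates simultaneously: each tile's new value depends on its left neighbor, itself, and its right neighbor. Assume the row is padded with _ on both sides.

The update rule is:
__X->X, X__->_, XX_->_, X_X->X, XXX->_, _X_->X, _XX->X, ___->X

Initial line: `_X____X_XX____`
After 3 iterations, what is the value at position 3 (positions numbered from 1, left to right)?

X

iteration 1: XX_XXXXXX__XXX
iteration 2: X_XX______XX__
iteration 3: XXX__XXXXXX__X
position 3 holds X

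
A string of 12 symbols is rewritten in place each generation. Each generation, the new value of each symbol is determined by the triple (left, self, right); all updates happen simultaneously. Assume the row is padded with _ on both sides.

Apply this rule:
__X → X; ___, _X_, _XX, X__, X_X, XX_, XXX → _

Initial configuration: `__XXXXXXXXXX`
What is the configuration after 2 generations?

X___________

_X__________
X___________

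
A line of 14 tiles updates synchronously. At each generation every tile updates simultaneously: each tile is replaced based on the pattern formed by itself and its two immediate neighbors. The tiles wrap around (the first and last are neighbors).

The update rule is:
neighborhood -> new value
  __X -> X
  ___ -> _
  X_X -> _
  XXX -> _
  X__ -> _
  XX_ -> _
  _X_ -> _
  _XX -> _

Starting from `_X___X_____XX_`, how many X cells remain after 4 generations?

X___X_____X___
___X_____X___X
__X_____X___X_
_X_____X___X__
count of X: 3

3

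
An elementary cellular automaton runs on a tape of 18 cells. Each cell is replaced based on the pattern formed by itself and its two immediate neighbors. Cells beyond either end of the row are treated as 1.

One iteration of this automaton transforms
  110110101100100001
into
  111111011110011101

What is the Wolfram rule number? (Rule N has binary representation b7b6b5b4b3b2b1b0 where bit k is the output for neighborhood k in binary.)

position 0: 111 → 1  (bit 7 = 1)
position 1: 110 → 1  (bit 6 = 1)
position 2: 101 → 1  (bit 5 = 1)
position 10: 100 → 1  (bit 4 = 1)
position 3: 011 → 1  (bit 3 = 1)
position 6: 010 → 0  (bit 2 = 0)
position 11: 001 → 0  (bit 1 = 0)
position 14: 000 → 1  (bit 0 = 1)
bits b7..b0 = 11111001 = 249

249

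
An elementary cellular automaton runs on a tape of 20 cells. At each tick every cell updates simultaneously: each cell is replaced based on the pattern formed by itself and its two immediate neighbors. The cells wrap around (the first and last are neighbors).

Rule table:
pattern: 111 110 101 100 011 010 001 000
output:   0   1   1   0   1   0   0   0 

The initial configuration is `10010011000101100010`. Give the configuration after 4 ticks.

tick 1: 00000011000011100001
tick 2: 00000011000010100000
tick 3: 00000011000001000000
tick 4: 00000011000000000000

00000011000000000000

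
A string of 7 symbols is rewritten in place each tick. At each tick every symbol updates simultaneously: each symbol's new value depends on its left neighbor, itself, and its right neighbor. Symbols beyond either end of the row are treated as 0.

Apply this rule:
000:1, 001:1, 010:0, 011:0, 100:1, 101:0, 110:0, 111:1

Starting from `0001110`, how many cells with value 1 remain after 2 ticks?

tick 1: 1110101
tick 2: 0100000
count of 1: 1

1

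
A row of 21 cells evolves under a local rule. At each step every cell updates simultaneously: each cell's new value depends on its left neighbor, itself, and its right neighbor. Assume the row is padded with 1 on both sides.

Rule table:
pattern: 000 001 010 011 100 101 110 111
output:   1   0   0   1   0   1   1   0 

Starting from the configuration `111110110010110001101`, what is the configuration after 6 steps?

100010101010111111000

step 1: 000011110001110101111
step 2: 011010010101011011000
step 3: 111100001010111111010
step 4: 000101100101100001101
step 5: 010011100011101101111
step 6: 100010101010111111000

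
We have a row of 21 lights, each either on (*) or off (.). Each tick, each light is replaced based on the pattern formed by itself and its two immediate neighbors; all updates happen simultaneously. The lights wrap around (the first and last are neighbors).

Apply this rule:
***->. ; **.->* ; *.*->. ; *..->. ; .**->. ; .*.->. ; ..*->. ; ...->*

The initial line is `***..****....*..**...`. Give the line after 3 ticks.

..*.....*.**.....*.*.
*...***....*.***.....
..*...*.**.....*.***.

..*...*.**.....*.***.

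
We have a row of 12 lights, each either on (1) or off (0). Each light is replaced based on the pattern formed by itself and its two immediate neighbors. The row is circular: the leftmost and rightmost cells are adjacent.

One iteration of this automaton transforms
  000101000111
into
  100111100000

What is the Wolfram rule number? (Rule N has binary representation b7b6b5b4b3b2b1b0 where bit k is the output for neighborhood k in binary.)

position 10: 111 → 0  (bit 7 = 0)
position 11: 110 → 0  (bit 6 = 0)
position 4: 101 → 1  (bit 5 = 1)
position 0: 100 → 1  (bit 4 = 1)
position 9: 011 → 0  (bit 3 = 0)
position 3: 010 → 1  (bit 2 = 1)
position 2: 001 → 0  (bit 1 = 0)
position 1: 000 → 0  (bit 0 = 0)
bits b7..b0 = 00110100 = 52

52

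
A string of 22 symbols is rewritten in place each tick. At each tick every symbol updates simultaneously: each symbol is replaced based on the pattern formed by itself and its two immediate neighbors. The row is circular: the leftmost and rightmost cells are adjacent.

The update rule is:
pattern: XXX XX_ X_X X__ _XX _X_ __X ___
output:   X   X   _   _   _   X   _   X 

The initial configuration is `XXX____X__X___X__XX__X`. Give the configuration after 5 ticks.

tick 1: XXX_XX_X__X_X_X___X___
tick 2: _XX__X_X__X_X_X_X_X_X_
tick 3: __X__X_X__X_X_X_X_X_X_
tick 4: X_X__X_X__X_X_X_X_X_X_
tick 5: X_X__X_X__X_X_X_X_X_X_

X_X__X_X__X_X_X_X_X_X_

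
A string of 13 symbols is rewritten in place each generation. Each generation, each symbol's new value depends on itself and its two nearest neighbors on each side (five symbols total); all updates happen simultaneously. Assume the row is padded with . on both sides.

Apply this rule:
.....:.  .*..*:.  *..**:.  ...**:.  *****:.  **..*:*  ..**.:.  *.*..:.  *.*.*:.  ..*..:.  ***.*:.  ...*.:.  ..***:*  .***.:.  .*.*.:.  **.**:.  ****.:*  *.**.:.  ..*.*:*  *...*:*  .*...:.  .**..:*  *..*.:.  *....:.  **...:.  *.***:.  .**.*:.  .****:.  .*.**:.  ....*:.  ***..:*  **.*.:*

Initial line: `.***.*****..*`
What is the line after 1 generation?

.*......***..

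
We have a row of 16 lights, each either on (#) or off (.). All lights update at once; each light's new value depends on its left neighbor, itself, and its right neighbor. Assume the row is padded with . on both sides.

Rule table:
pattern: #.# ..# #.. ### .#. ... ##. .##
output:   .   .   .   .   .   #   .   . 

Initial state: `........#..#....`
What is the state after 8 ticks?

tick 1: #######......###
tick 2: ........####....
tick 3: #######......###  (repeats tick 1; period 2)
tick 8: ........####....

........####....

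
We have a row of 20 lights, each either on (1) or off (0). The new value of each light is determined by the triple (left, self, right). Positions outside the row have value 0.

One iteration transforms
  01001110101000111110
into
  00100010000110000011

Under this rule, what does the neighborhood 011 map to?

0

At position 4 the neighborhood is 011; the next row has 0 there.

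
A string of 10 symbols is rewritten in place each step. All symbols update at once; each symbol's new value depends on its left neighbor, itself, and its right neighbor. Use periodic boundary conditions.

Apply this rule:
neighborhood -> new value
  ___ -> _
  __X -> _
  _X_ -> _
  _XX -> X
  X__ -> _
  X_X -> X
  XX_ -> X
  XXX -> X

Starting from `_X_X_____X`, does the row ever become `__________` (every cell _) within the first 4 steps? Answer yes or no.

yes

X_X_______
_X________
__________
all cells are _ at step 3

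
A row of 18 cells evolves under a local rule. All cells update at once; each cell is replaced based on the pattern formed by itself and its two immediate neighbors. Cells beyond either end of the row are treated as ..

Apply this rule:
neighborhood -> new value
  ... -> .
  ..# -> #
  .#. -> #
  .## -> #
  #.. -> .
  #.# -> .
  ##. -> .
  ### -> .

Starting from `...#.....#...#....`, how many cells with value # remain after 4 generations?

5

..##....##..##....
.##....##..##.....
##....##..##......
#....##..##.......
count of #: 5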